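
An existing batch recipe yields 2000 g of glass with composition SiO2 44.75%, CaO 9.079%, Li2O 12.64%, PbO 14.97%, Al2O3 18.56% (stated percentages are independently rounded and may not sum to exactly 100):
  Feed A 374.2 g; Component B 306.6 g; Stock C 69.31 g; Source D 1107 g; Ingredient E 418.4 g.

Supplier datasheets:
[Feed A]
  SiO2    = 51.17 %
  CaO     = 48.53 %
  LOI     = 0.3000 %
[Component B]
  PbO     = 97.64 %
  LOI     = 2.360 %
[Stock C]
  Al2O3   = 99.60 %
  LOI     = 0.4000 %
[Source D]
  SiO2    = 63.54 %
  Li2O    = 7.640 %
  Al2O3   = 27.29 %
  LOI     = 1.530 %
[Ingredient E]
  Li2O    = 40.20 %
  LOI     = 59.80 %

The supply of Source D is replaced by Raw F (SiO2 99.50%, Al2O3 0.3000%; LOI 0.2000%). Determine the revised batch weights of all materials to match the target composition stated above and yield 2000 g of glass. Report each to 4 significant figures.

The whole derivation keeps exact precision throughout; intermediates are displayed rounded off to 4 significant digits within the worked lines; every reported figure is rounded exactly once; the derived quantities, which include yield, LOI, net glass mass, the five compositions, the totals, are recomputed in full float precision, exactly as shown in problem or answer, starting from the weights at 2000 g of glass.
Per-oxide target masses for 2000 g glass:
  SiO2: 44.75% × 2000 = 895.0 g
  CaO: 9.079% × 2000 = 181.6 g
  Li2O: 12.64% × 2000 = 252.8 g
  PbO: 14.97% × 2000 = 299.4 g
  Al2O3: 18.56% × 2000 = 371.2 g
Balance tally, oxide-wise, per the reported batch figures, on the stated basis (sum by sum, the targets are met modulo rounding of the values):
  SiO2: 374.2·0.5117 + 707.1·0.9950 = 895.0 g (target 895.0 g)
  CaO: 374.2·0.4853 = 181.6 g (target 181.6 g)
  Li2O: 628.9·0.4020 = 252.8 g (target 252.8 g)
  PbO: 306.6·0.9764 = 299.4 g (target 299.4 g)
  Al2O3: 370.6·0.9960 + 707.1·0.003000 = 371.2 g (target 371.2 g)
Glass mass check: batch Σ − ignition loss = 2000 g (oxide target masses add up to 2000 g; the stated basis being 2000 g — deltas are rounding alone).
Total batch = Σ batch = 2387 g; ignition loss, Σ(batch × LOI) = 387.3 g; glass ÷ batch gives a yield of 83.78%.

Revised batch per 2000 g glass:
  Feed A: 374.2 g
  Component B: 306.6 g
  Stock C: 370.6 g
  Raw F: 707.1 g
  Ingredient E: 628.9 g
Total batch = 2387 g; LOI loss = 387.3 g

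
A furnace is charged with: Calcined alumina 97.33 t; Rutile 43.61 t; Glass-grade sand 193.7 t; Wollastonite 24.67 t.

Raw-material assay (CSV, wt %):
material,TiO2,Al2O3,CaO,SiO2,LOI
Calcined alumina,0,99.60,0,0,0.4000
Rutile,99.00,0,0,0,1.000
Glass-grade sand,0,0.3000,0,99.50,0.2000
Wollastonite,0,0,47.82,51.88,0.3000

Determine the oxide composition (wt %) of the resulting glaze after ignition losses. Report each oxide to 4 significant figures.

Working values are displayed rounded off to 4 significant digits in the printout. The whole derivation holds full float precision in every operation — each reported result takes a single rounding. Derived quantities are recomputed at full precision (the totals, glass mass, the yield, ignition loss, four oxide percentages) starting from the weights per 358.0 t of glass as given in the problem or the answer.
Per-oxide mass from batch:
  TiO2: 43.61·0.9900 = 43.17 t
  Al2O3: 97.33·0.9960 + 193.7·0.003000 = 97.52 t
  CaO: 24.67·0.4782 = 11.80 t
  SiO2: 193.7·0.9950 + 24.67·0.5188 = 205.5 t
LOI: 97.33·0.004000 + 43.61·0.01000 + 193.7·0.002000 + 24.67·0.003000 = 1.287 t
Glass mass = batch − LOI = 359.3 − 1.287 = 358.0 t (consistent with Σ oxide mass)
each oxide over glass, ×100, is wt %

Glass mass = 358.0 t (batch 359.3 − LOI 1.287).
Composition: TiO2 12.06%, Al2O3 27.24%, CaO 3.295%, SiO2 57.41%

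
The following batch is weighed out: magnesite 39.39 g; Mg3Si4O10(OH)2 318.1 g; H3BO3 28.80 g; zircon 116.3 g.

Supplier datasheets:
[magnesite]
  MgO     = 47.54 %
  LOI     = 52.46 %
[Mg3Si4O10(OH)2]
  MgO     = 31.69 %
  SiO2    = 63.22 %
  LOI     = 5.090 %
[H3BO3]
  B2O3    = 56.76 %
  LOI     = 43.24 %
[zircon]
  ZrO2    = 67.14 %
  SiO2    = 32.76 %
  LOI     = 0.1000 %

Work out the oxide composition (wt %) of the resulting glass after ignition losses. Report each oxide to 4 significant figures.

Glass mass = 453.2 g (batch 502.6 − LOI 49.42).
Composition: ZrO2 17.23%, B2O3 3.607%, MgO 26.38%, SiO2 52.78%

Each numeric step keeps exact precision through every step; the intermediate values appear (rounded to four significant digits) across the worked steps. Each reported number is rounded just once — derived quantities, which include the four compositions, net glass mass, yield, LOI, the totals, are recomputed in exact precision, as written in problem or answer, from the weighed amounts for 453.2 g of glass.
Oxide-by-oxide delivered mass:
  ZrO2: 116.3·0.6714 = 78.08 g
  B2O3: 28.80·0.5676 = 16.35 g
  MgO: 39.39·0.4754 + 318.1·0.3169 = 119.5 g
  SiO2: 318.1·0.6322 + 116.3·0.3276 = 239.2 g
LOI: 39.39·0.5246 + 318.1·0.05090 + 28.80·0.4324 + 116.3·0.001000 = 49.42 g
Glass mass = batch − LOI = 502.6 − 49.42 = 453.2 g (= the summed oxide contributions)
each wt % is 100 × oxide ÷ glass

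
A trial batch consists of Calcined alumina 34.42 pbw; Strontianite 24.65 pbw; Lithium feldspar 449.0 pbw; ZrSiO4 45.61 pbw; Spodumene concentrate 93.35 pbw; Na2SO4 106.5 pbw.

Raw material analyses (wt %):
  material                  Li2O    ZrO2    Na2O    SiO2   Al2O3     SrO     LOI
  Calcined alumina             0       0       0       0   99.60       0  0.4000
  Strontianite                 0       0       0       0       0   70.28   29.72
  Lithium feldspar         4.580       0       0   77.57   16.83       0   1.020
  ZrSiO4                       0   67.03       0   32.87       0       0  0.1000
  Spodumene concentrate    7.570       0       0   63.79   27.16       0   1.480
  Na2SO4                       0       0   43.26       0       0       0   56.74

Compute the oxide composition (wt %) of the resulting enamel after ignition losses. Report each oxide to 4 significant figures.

Glass mass = 679.6 pbw (batch 753.5 − LOI 73.90).
Composition: Li2O 4.066%, ZrO2 4.498%, Na2O 6.779%, SiO2 62.21%, Al2O3 19.89%, SrO 2.549%

In-progress results appear rounded off to 4 significant figures alongside each step; every computation keeps exact precision at all times. Every reported value receives exactly one rounding. All derived quantities (the yield, the six compositions, net glass mass, totals, LOI) are recomputed at exact precision from the batch weights for 679.6 pbw of glass, as set out in either problem or answer.
Oxide-by-oxide delivered mass:
  Li2O: 449.0·0.04580 + 93.35·0.07570 = 27.63 pbw
  ZrO2: 45.61·0.6703 = 30.57 pbw
  Na2O: 106.5·0.4326 = 46.07 pbw
  SiO2: 449.0·0.7757 + 45.61·0.3287 + 93.35·0.6379 = 422.8 pbw
  Al2O3: 34.42·0.9960 + 449.0·0.1683 + 93.35·0.2716 = 135.2 pbw
  SrO: 24.65·0.7028 = 17.32 pbw
LOI: 34.42·0.004000 + 24.65·0.2972 + 449.0·0.01020 + 45.61·0.001000 + 93.35·0.01480 + 106.5·0.5674 = 73.90 pbw
Glass mass = batch − LOI = 753.5 − 73.90 = 679.6 pbw (consistent with Σ oxide mass)
wt % = oxide mass / glass mass × 100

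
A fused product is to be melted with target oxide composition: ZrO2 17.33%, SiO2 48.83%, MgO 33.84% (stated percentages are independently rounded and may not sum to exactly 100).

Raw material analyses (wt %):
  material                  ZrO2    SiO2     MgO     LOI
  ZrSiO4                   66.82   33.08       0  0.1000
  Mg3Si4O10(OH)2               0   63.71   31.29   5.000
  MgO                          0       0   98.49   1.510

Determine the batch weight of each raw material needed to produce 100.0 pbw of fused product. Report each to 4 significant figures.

Every computation carries exact precision from start to finish; the intermediate values are printed (rounded to four significant figures) within the worked lines; exactly one rounding is applied to every reported number — the derived quantities, which include LOI, the totals, net glass mass, the yield, the three compositions, are carried in full precision, as they appear in the problem or answer text, from the batch weights for 100.0 pbw of glass.
Target oxide masses per 100.0 pbw fused product:
  ZrO2: 17.33% × 100.0 = 17.33 pbw
  SiO2: 48.83% × 100.0 = 48.83 pbw
  MgO: 33.84% × 100.0 = 33.84 pbw
Per-oxide balance check per the reported batch figures, relative to the basis at hand (delivered sums recover each target exact up to rounding of places):
  ZrO2: 25.94·0.6682 = 17.33 pbw (target 17.33 pbw)
  SiO2: 25.94·0.3308 + 63.18·0.6371 = 48.83 pbw (target 48.83 pbw)
  MgO: 63.18·0.3129 + 14.29·0.9849 = 33.84 pbw (target 33.84 pbw)
Glass-mass closure: Σ batch − LOI loss = 100.0 pbw (targets for the oxides total 100.0 pbw; the stated basis being 100.0 pbw — gaps are rounding artifacts).
Summing the batch: Σ batch = 103.4 pbw; loss to ignition Σ batch·LOI = 3.401 pbw; as yield: glass ÷ batch → 96.71%.

Batch per 100.0 pbw fused product:
  ZrSiO4: 25.94 pbw
  Mg3Si4O10(OH)2: 63.18 pbw
  MgO: 14.29 pbw
Total batch = 103.4 pbw; LOI loss = 3.401 pbw; yield = 96.71%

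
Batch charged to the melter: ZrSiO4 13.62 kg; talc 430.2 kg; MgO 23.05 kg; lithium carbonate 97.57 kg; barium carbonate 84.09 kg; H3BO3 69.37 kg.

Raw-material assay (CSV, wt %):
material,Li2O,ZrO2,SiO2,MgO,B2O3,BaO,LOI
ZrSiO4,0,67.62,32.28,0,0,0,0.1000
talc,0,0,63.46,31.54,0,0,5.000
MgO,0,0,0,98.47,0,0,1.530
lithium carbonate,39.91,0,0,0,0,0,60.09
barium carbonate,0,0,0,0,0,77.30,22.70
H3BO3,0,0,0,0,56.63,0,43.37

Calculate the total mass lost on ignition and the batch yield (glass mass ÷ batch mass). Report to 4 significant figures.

LOI loss = 129.7 kg; glass = 588.2 kg; yield = 81.94%

Values along the way appear with 4-significant-digit rounding as written; each numeric step maintains full float precision in every operation; a single rounding yields each reported figure — the derived quantities, including net glass mass, ignition loss, yield, the totals, the six compositions, are re-derived starting from the weights at 588.2 kg of glass at full float precision, as given in the problem or answer text.
Per-material ignition loss:
  ZrSiO4: 13.62 × 0.001000 = 0.01362 kg
  talc: 430.2 × 0.05000 = 21.51 kg
  MgO: 23.05 × 0.01530 = 0.3527 kg
  lithium carbonate: 97.57 × 0.6009 = 58.63 kg
  barium carbonate: 84.09 × 0.2270 = 19.09 kg
  H3BO3: 69.37 × 0.4337 = 30.09 kg
Total LOI = 129.7 kg
Glass = batch − LOI = 717.9 − 129.7 = 588.2 kg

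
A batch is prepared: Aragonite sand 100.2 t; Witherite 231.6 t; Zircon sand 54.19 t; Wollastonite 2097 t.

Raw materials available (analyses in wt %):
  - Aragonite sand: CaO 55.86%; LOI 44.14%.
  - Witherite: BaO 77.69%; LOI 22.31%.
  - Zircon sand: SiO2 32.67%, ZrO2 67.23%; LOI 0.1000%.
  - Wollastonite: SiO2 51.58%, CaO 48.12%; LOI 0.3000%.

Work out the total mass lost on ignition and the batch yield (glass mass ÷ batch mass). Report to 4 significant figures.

LOI loss = 102.2 t; glass = 2381 t; yield = 95.88%

Working values are printed with 4-significant-figure rounding alongside each step; all arithmetic maintains full precision from start to finish. Each reported figure is rounded a single time — all derived quantities, which include four oxide percentages, yield, ignition loss, glass mass, totals, are computed in full float precision, as set out in either problem or answer, from the batch weights per 2381 t of glass.
LOI of each material in turn:
  Aragonite sand: 100.2 × 0.4414 = 44.23 t
  Witherite: 231.6 × 0.2231 = 51.67 t
  Zircon sand: 54.19 × 0.001000 = 0.05419 t
  Wollastonite: 2097 × 0.003000 = 6.291 t
Total LOI = 102.2 t
Glass = batch − LOI = 2483 − 102.2 = 2381 t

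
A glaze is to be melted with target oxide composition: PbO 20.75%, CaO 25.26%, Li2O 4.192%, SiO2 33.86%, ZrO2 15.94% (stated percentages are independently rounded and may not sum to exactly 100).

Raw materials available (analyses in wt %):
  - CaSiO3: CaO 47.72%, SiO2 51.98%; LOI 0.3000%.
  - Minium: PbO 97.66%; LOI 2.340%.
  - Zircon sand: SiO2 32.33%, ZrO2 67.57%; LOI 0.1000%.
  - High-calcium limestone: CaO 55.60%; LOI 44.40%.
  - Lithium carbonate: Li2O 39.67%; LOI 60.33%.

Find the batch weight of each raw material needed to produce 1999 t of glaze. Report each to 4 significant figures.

Rounding to 4 significant figures applies to every working value as printed — each numeric step keeps exact precision throughout; every reported figure takes just one rounding; all derived quantities (glass mass, totals, yield, the five compositions, LOI) are carried in exact precision starting from the weights per 1999 t of glass as given in either problem or answer.
Per-oxide target masses for 1999 t glaze:
  PbO: 20.75% × 1999 = 414.8 t
  CaO: 25.26% × 1999 = 504.9 t
  Li2O: 4.192% × 1999 = 83.80 t
  SiO2: 33.86% × 1999 = 676.9 t
  ZrO2: 15.94% × 1999 = 318.6 t
Verifying the oxide balance working from each reported weight, at the basis given (oxide sums agree with the targets inside rounding margins):
  PbO: 424.7·0.9766 = 414.8 t (target 414.8 t)
  CaO: 1009·0.4772 + 42.31·0.5560 = 505.0 t (target 504.9 t)
  Li2O: 211.2·0.3967 = 83.78 t (target 83.80 t)
  SiO2: 1009·0.5198 + 471.6·0.3233 = 676.9 t (target 676.9 t)
  ZrO2: 471.6·0.6757 = 318.7 t (target 318.6 t)
Glass mass check: batch total minus LOI = 1999 t (the Σ of target masses is 1999 t; the stated basis being 1999 t — gaps are rounding artifacts).
Whole-batch sum: Σ batch = 2159 t; loss to ignition Σ batch·LOI = 159.6 t; yield = glass ÷ total batch = 92.61%.

Batch per 1999 t glaze:
  CaSiO3: 1009 t
  Minium: 424.7 t
  Zircon sand: 471.6 t
  High-calcium limestone: 42.31 t
  Lithium carbonate: 211.2 t
Total batch = 2159 t; LOI loss = 159.6 t; yield = 92.61%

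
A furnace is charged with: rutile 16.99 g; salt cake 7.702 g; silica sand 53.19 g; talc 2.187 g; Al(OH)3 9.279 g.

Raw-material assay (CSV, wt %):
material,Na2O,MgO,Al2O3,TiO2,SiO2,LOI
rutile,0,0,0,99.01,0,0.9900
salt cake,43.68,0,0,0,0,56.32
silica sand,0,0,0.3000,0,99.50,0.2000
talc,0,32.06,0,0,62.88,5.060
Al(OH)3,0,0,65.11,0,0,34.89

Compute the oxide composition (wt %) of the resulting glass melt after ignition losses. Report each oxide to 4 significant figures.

Every computation holds full float precision end to end; mid-chain values are shown (rounded to four significant figures) on the page — every reported figure is rounded only once; the derived quantities (five oxide percentages, the totals, LOI, glass mass, yield) are re-derived from the batch weights on 81.39 g of glass at full precision, as written in problem or answer.
Mass of each oxide from the mix:
  Na2O: 7.702·0.4368 = 3.364 g
  MgO: 2.187·0.3206 = 0.7012 g
  Al2O3: 53.19·0.003000 + 9.279·0.6511 = 6.201 g
  TiO2: 16.99·0.9901 = 16.82 g
  SiO2: 53.19·0.9950 + 2.187·0.6288 = 54.30 g
LOI: 16.99·0.009900 + 7.702·0.5632 + 53.19·0.002000 + 2.187·0.05060 + 9.279·0.3489 = 7.960 g
batch − LOI leaves glass = 89.35 − 7.960 = 81.39 g (= the summed oxide contributions)
percent by weight: oxide/glass ×100

Glass mass = 81.39 g (batch 89.35 − LOI 7.960).
Composition: Na2O 4.134%, MgO 0.8615%, Al2O3 7.619%, TiO2 20.67%, SiO2 66.72%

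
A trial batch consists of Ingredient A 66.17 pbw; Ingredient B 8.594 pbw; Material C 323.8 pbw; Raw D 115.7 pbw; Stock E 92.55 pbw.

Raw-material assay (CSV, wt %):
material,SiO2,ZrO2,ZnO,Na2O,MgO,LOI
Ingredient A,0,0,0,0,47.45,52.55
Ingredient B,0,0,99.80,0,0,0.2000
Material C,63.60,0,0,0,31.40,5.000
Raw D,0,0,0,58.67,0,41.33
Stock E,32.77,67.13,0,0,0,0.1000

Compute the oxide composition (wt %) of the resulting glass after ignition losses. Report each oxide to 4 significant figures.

The whole derivation carries exact precision in every operation. Rounding to 4 significant figures applies to every intermediate as shown — each reported result is rounded exactly once. All derived quantities (ignition loss, the five compositions, totals, glass mass, the yield) are rebuilt in exact precision starting from the weights for 507.9 pbw of glass, as given in the problem or answer text.
Oxide masses out of the charge:
  SiO2: 323.8·0.6360 + 92.55·0.3277 = 236.3 pbw
  ZrO2: 92.55·0.6713 = 62.13 pbw
  ZnO: 8.594·0.9980 = 8.577 pbw
  Na2O: 115.7·0.5867 = 67.88 pbw
  MgO: 66.17·0.4745 + 323.8·0.3140 = 133.1 pbw
LOI: 66.17·0.5255 + 8.594·0.002000 + 323.8·0.05000 + 115.7·0.4133 + 92.55·0.001000 = 98.89 pbw
Resulting glass, batch − LOI: 606.8 − 98.89 = 507.9 pbw (the oxide masses sum to this)
wt % = 100 × oxide mass / glass mass

Glass mass = 507.9 pbw (batch 606.8 − LOI 98.89).
Composition: SiO2 46.52%, ZrO2 12.23%, ZnO 1.689%, Na2O 13.36%, MgO 26.20%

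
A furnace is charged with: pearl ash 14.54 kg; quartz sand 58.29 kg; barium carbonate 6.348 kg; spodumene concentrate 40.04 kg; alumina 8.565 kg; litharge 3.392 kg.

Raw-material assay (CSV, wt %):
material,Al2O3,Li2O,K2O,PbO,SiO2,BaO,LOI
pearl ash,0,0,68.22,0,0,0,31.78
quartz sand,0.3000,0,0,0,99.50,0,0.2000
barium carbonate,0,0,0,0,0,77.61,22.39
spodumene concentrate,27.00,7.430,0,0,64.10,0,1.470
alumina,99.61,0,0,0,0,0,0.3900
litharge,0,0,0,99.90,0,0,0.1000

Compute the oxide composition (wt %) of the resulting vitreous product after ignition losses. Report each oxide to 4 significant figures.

Each numeric step maintains full float precision end to end. Values along the way appear (rounded to four significant digits) at each printed step. Every reported figure carries a single rounding — all derived quantities (totals, net glass mass, the six compositions, yield, LOI) are re-derived from the weighed amounts per 124.4 kg of glass at exact precision, precisely as stated by the question or the answer.
Per-oxide mass from batch:
  Al2O3: 58.29·0.003000 + 40.04·0.2700 + 8.565·0.9961 = 19.52 kg
  Li2O: 40.04·0.07430 = 2.975 kg
  K2O: 14.54·0.6822 = 9.919 kg
  PbO: 3.392·0.9990 = 3.389 kg
  SiO2: 58.29·0.9950 + 40.04·0.6410 = 83.66 kg
  BaO: 6.348·0.7761 = 4.927 kg
LOI: 14.54·0.3178 + 58.29·0.002000 + 6.348·0.2239 + 40.04·0.01470 + 8.565·0.003900 + 3.392·0.001000 = 6.784 kg
The glass mass, total less LOI, = 131.2 − 6.784 = 124.4 kg (= Σ oxide masses)
percent by weight: oxide/glass ×100

Glass mass = 124.4 kg (batch 131.2 − LOI 6.784).
Composition: Al2O3 15.69%, Li2O 2.392%, K2O 7.974%, PbO 2.724%, SiO2 67.26%, BaO 3.961%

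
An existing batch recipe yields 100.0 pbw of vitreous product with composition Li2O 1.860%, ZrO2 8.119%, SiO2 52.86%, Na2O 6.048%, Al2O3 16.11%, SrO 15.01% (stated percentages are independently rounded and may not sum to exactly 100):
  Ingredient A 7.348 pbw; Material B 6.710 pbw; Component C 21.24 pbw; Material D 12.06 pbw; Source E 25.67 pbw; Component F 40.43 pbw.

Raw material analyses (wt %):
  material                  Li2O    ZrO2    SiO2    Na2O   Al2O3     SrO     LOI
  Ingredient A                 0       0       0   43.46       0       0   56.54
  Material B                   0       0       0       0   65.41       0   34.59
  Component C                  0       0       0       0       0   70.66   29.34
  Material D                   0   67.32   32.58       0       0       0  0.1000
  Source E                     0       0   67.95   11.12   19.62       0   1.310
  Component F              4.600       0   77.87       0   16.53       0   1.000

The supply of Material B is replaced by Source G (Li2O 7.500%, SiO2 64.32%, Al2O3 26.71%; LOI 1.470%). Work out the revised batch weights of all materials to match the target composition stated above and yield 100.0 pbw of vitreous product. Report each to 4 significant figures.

All internal work runs at exact precision throughout. Values along the way are printed with 4-significant-figure rounding within the worked lines. Each reported value sees exactly one rounding. All derived quantities, which include glass mass, the yield, six oxide percentages, the totals, LOI, are carried at exact precision, exactly as printed in problem or answer, from the weighed amounts at 100.0 pbw of glass.
Oxide mass targets, per 100.0 pbw vitreous product:
  Li2O: 1.860% × 100.0 = 1.860 pbw
  ZrO2: 8.119% × 100.0 = 8.119 pbw
  SiO2: 52.86% × 100.0 = 52.86 pbw
  Na2O: 6.048% × 100.0 = 6.048 pbw
  Al2O3: 16.11% × 100.0 = 16.11 pbw
  SrO: 15.01% × 100.0 = 15.01 pbw
Balance tally, oxide-wise, using the reported weights, for the quoted basis mass (every target is met by its sum inside rounding margins):
  Li2O: 24.59·0.07500 + 0.3344·0.04600 = 1.860 pbw (target 1.860 pbw)
  ZrO2: 12.06·0.6732 = 8.119 pbw (target 8.119 pbw)
  SiO2: 24.59·0.6432 + 12.06·0.3258 + 48.35·0.6795 + 0.3344·0.7787 = 52.86 pbw (target 52.86 pbw)
  Na2O: 1.546·0.4346 + 48.35·0.1112 = 6.048 pbw (target 6.048 pbw)
  Al2O3: 24.59·0.2671 + 48.35·0.1962 + 0.3344·0.1653 = 16.11 pbw (target 16.11 pbw)
  SrO: 21.24·0.7066 = 15.01 pbw (target 15.01 pbw)
Glass mass check: batch Σ − ignition loss = 100.0 pbw (per-oxide target masses sum to 100.0 pbw; with the basis standing at 100.0 pbw — any gap is answer rounding).
Adding the batch up: Σ batch = 108.1 pbw; loss to ignition Σ batch·LOI = 8.116 pbw; yield, glass over the total, = 92.49%.

Revised batch per 100.0 pbw vitreous product:
  Ingredient A: 1.546 pbw
  Source G: 24.59 pbw
  Component C: 21.24 pbw
  Material D: 12.06 pbw
  Source E: 48.35 pbw
  Component F: 0.3344 pbw
Total batch = 108.1 pbw; LOI loss = 8.116 pbw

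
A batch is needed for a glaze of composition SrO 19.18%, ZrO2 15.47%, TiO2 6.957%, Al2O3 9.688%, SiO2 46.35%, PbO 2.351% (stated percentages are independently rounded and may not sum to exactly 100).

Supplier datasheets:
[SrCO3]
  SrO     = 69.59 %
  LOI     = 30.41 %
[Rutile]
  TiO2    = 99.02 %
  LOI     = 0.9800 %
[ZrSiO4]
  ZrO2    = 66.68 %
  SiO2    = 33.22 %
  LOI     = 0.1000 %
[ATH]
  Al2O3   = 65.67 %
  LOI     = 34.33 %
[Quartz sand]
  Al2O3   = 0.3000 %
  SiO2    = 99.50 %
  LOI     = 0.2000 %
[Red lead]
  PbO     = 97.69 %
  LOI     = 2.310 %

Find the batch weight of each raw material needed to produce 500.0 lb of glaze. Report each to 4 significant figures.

Batch per 500.0 lb glaze:
  SrCO3: 137.8 lb
  Rutile: 35.13 lb
  ZrSiO4: 116.0 lb
  ATH: 72.88 lb
  Quartz sand: 194.2 lb
  Red lead: 12.03 lb
Total batch = 568.0 lb; LOI loss = 68.05 lb; yield = 88.02%

Intermediates appear, rounded to four significant figures, between the steps. Each numeric step maintains exact precision throughout. Exactly one rounding lands on each reported figure — derived quantities are recomputed starting from the weights at 500.0 lb of glass in full precision (six oxide percentages, ignition loss, net glass mass, totals, yield), exactly as shown in the problem or the answer.
The oxide mass targets at 500.0 lb glaze:
  SrO: 19.18% × 500.0 = 95.90 lb
  ZrO2: 15.47% × 500.0 = 77.35 lb
  TiO2: 6.957% × 500.0 = 34.78 lb
  Al2O3: 9.688% × 500.0 = 48.44 lb
  SiO2: 46.35% × 500.0 = 231.8 lb
  PbO: 2.351% × 500.0 = 11.76 lb
Sums-versus-targets review with the batch weights as given, under the basis named above (each sum matches its target mass net of answer rounding effects):
  SrO: 137.8·0.6959 = 95.90 lb (target 95.90 lb)
  ZrO2: 116.0·0.6668 = 77.35 lb (target 77.35 lb)
  TiO2: 35.13·0.9902 = 34.79 lb (target 34.78 lb)
  Al2O3: 72.88·0.6567 + 194.2·0.003000 = 48.44 lb (target 48.44 lb)
  SiO2: 116.0·0.3322 + 194.2·0.9950 = 231.8 lb (target 231.8 lb)
  PbO: 12.03·0.9769 = 11.75 lb (target 11.76 lb)
Glass mass check: batch Σ − ignition loss = 500.0 lb (targets for the oxides total 500.0 lb; with the basis standing at 500.0 lb — gaps are rounding artifacts).
Summing the batch: Σ batch = 568.0 lb; ignition loss, Σ(batch × LOI) = 68.05 lb; the yield ratio, glass ÷ batch: 88.02%.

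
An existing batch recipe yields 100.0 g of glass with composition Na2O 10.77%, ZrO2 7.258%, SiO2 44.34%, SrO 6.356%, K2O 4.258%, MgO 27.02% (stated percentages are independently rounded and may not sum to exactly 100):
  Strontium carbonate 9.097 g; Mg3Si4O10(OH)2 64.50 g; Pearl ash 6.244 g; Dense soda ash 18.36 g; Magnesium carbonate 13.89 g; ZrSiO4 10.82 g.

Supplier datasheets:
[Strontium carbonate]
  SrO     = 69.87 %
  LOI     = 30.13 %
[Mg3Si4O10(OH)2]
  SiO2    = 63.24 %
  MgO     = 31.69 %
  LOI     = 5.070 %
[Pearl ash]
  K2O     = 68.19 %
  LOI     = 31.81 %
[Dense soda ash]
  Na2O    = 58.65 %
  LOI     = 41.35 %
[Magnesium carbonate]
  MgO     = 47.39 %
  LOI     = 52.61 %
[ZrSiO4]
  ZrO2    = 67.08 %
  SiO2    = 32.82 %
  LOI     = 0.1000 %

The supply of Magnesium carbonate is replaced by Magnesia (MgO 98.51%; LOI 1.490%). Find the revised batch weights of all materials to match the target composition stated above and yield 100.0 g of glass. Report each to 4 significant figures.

Revised batch per 100.0 g glass:
  Strontium carbonate: 9.097 g
  Mg3Si4O10(OH)2: 64.50 g
  Pearl ash: 6.244 g
  Dense soda ash: 18.36 g
  Magnesia: 6.680 g
  ZrSiO4: 10.82 g
Total batch = 115.7 g; LOI loss = 15.70 g

In-progress results appear rounded to four significant digits on the page; the working math runs at exact precision in every operation. Each reported figure takes a single rounding — all derived quantities (the six compositions, the totals, the yield, net glass mass, LOI) are re-derived at full precision using the weight values on 100.0 g of glass, as given in the problem or answer text.
Oxide-by-oxide targets in 100.0 g glass:
  Na2O: 10.77% × 100.0 = 10.77 g
  ZrO2: 7.258% × 100.0 = 7.258 g
  SiO2: 44.34% × 100.0 = 44.34 g
  SrO: 6.356% × 100.0 = 6.356 g
  K2O: 4.258% × 100.0 = 4.258 g
  MgO: 27.02% × 100.0 = 27.02 g
Per-oxide balance check per the reported batch figures, per the basis as stated (each sum matches its target mass exact up to rounding of places):
  Na2O: 18.36·0.5865 = 10.77 g (target 10.77 g)
  ZrO2: 10.82·0.6708 = 7.258 g (target 7.258 g)
  SiO2: 64.50·0.6324 + 10.82·0.3282 = 44.34 g (target 44.34 g)
  SrO: 9.097·0.6987 = 6.356 g (target 6.356 g)
  K2O: 6.244·0.6819 = 4.258 g (target 4.258 g)
  MgO: 64.50·0.3169 + 6.680·0.9851 = 27.02 g (target 27.02 g)
Auditing the glass mass value: whole batch net of LOI = 100.0 g (summing oxide targets gives 100.0 g; against the stated basis, 100.0 g — gaps are rounding artifacts).
Summing the batch: Σ batch = 115.7 g; the LOI term Σ batch·LOI equals 15.70 g; yield, glass over the total, = 86.43%.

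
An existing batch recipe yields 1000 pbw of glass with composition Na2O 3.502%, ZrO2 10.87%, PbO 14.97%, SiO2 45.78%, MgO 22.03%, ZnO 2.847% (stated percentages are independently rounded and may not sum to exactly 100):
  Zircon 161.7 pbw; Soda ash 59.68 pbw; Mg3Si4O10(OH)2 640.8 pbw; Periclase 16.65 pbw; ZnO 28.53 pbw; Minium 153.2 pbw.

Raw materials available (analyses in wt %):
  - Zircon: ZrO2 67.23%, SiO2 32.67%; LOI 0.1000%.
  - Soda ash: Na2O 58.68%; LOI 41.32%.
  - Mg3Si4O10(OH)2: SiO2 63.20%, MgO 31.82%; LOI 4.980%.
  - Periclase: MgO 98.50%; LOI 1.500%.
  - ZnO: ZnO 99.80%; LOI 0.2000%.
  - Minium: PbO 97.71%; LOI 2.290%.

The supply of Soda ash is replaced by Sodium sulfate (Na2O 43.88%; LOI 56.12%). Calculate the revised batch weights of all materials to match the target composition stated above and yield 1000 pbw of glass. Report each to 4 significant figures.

Intermediates are displayed rounded off to 4 significant figures in the printout. All internal work runs at full float precision at all times. Exactly one rounding goes into every reported figure. All derived quantities, which include the yield, the totals, six oxide percentages, glass mass, LOI, are rebuilt at exact precision, precisely as stated by question or answer, starting from the weights at 1000 pbw of glass.
Target masses of each oxide per 1000 pbw glass:
  Na2O: 3.502% × 1000 = 35.02 pbw
  ZrO2: 10.87% × 1000 = 108.7 pbw
  PbO: 14.97% × 1000 = 149.7 pbw
  SiO2: 45.78% × 1000 = 457.8 pbw
  MgO: 22.03% × 1000 = 220.3 pbw
  ZnO: 2.847% × 1000 = 28.47 pbw
Checking each oxide sum given the weights on record, per the basis as stated (oxide sums agree with the targets within answer rounding):
  Na2O: 79.81·0.4388 = 35.02 pbw (target 35.02 pbw)
  ZrO2: 161.7·0.6723 = 108.7 pbw (target 108.7 pbw)
  PbO: 153.2·0.9771 = 149.7 pbw (target 149.7 pbw)
  SiO2: 161.7·0.3267 + 640.8·0.6320 = 457.8 pbw (target 457.8 pbw)
  MgO: 640.8·0.3182 + 16.65·0.9850 = 220.3 pbw (target 220.3 pbw)
  ZnO: 28.53·0.9980 = 28.47 pbw (target 28.47 pbw)
Glass-mass sanity pass: batch Σ − ignition loss = 1000 pbw (per-oxide target masses sum to 1000 pbw; with the basis standing at 1000 pbw — any gap is answer rounding).
Whole-batch sum: Σ batch = 1081 pbw; the LOI term Σ batch·LOI equals 80.68 pbw; yield = glass ÷ total batch = 92.53%.

Revised batch per 1000 pbw glass:
  Zircon: 161.7 pbw
  Sodium sulfate: 79.81 pbw
  Mg3Si4O10(OH)2: 640.8 pbw
  Periclase: 16.65 pbw
  ZnO: 28.53 pbw
  Minium: 153.2 pbw
Total batch = 1081 pbw; LOI loss = 80.68 pbw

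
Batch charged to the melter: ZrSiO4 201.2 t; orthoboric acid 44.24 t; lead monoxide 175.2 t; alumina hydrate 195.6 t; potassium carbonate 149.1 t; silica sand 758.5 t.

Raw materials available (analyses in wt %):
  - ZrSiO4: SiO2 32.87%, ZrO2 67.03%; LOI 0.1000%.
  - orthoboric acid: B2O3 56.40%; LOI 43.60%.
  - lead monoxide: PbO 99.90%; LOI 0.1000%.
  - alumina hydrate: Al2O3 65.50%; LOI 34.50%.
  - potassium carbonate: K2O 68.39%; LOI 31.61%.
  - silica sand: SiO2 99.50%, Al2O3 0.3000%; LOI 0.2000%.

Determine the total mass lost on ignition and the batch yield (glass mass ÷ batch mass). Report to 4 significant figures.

Working values are displayed (rounded to four significant digits) alongside each step; the working math holds full float precision from first step to last — each reported result is rounded once only; the derived quantities are rebuilt starting from the weights per 1388 t of glass at full precision (net glass mass, ignition loss, the six compositions, yield, totals), as written in question or answer.
Per-material ignition loss:
  ZrSiO4: 201.2 × 0.001000 = 0.2012 t
  orthoboric acid: 44.24 × 0.4360 = 19.29 t
  lead monoxide: 175.2 × 0.001000 = 0.1752 t
  alumina hydrate: 195.6 × 0.3450 = 67.48 t
  potassium carbonate: 149.1 × 0.3161 = 47.13 t
  silica sand: 758.5 × 0.002000 = 1.517 t
Total LOI = 135.8 t
Glass = batch − LOI = 1524 − 135.8 = 1388 t

LOI loss = 135.8 t; glass = 1388 t; yield = 91.09%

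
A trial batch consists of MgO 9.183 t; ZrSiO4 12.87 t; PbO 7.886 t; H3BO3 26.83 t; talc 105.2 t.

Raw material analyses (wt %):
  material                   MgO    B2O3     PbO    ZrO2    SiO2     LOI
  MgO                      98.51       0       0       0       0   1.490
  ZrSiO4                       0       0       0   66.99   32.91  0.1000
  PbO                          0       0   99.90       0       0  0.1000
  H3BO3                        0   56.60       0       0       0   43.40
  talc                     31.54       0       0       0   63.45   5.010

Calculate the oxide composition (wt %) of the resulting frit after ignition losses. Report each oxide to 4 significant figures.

Glass mass = 144.9 t (batch 162.0 − LOI 17.07).
Composition: MgO 29.14%, B2O3 10.48%, PbO 5.437%, ZrO2 5.950%, SiO2 48.99%

Mid-chain values are shown rounded to four significant figures within the worked lines — the whole derivation maintains full float precision all the way through. Every reported figure is rounded only once. All derived quantities (the totals, net glass mass, the yield, five oxide percentages, LOI) are carried in full float precision using the weight values for 144.9 t of glass precisely as stated by problem or answer.
Delivered oxide masses:
  MgO: 9.183·0.9851 + 105.2·0.3154 = 42.23 t
  B2O3: 26.83·0.5660 = 15.19 t
  PbO: 7.886·0.9990 = 7.878 t
  ZrO2: 12.87·0.6699 = 8.622 t
  SiO2: 12.87·0.3291 + 105.2·0.6345 = 70.98 t
LOI: 9.183·0.01490 + 12.87·0.001000 + 7.886·0.001000 + 26.83·0.4340 + 105.2·0.05010 = 17.07 t
Glass mass = batch − LOI = 162.0 − 17.07 = 144.9 t (consistent with Σ oxide mass)
wt % = 100 × oxide mass / glass mass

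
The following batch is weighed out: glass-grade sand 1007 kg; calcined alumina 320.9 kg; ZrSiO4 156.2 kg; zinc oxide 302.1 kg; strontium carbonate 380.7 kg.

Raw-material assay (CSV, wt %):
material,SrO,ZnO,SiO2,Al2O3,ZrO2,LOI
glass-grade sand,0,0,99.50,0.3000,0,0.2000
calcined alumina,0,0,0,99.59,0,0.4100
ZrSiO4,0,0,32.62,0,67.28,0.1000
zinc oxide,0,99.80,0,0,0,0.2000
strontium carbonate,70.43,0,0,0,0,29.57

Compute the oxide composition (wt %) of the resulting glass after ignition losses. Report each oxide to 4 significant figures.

Glass mass = 2050 kg (batch 2167 − LOI 116.7).
Composition: SrO 13.08%, ZnO 14.71%, SiO2 51.36%, Al2O3 15.74%, ZrO2 5.126%

Working values are printed rounded to 4 significant digits when written out. Each numeric step maintains full float precision in every operation. Every reported number undergoes a single rounding — all derived quantities, which include the yield, LOI, totals, glass mass, the five compositions, are rebuilt in full float precision, exactly as printed in the problem or the answer, from the batch weights at 2050 kg of glass.
Mass of each oxide from the mix:
  SrO: 380.7·0.7043 = 268.1 kg
  ZnO: 302.1·0.9980 = 301.5 kg
  SiO2: 1007·0.9950 + 156.2·0.3262 = 1053 kg
  Al2O3: 1007·0.003000 + 320.9·0.9959 = 322.6 kg
  ZrO2: 156.2·0.6728 = 105.1 kg
LOI: 1007·0.002000 + 320.9·0.004100 + 156.2·0.001000 + 302.1·0.002000 + 380.7·0.2957 = 116.7 kg
Resulting glass, batch − LOI: 2167 − 116.7 = 2050 kg (consistent with Σ oxide mass)
wt % = oxide mass / glass mass × 100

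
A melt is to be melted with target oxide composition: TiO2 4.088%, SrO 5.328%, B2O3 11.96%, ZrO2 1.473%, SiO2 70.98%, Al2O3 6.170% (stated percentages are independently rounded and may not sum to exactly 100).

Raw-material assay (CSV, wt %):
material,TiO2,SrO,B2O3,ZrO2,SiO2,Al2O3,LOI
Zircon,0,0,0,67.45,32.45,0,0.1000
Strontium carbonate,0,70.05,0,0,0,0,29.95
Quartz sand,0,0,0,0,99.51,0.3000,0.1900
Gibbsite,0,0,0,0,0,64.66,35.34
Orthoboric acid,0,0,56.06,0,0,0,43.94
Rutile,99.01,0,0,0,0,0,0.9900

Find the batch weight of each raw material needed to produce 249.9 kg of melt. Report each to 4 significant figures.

The intermediate values are displayed, rounded to 4 significant digits, in the working — all internal work runs at full float precision all the way through; each reported value takes just one rounding — the derived quantities, which include glass mass, the totals, the yield, LOI, six oxide percentages, are carried in full precision, as given in the question or the answer, starting from the weights for 249.9 kg of glass.
Oxide-by-oxide targets in 249.9 kg melt:
  TiO2: 4.088% × 249.9 = 10.22 kg
  SrO: 5.328% × 249.9 = 13.31 kg
  B2O3: 11.96% × 249.9 = 29.89 kg
  ZrO2: 1.473% × 249.9 = 3.681 kg
  SiO2: 70.98% × 249.9 = 177.4 kg
  Al2O3: 6.170% × 249.9 = 15.42 kg
Balance tally, oxide-wise, per the reported batch figures, relative to the basis at hand (every target is met by its sum up to rounding of the answer):
  TiO2: 10.32·0.9901 = 10.22 kg (target 10.22 kg)
  SrO: 19.01·0.7005 = 13.32 kg (target 13.31 kg)
  B2O3: 53.31·0.5606 = 29.89 kg (target 29.89 kg)
  ZrO2: 5.457·0.6745 = 3.681 kg (target 3.681 kg)
  SiO2: 5.457·0.3245 + 176.5·0.9951 = 177.4 kg (target 177.4 kg)
  Al2O3: 176.5·0.003000 + 23.03·0.6466 = 15.42 kg (target 15.42 kg)
Glass mass check: net batch after ignition = 249.9 kg (summing oxide targets gives 249.9 kg; stated basis 249.9 kg — rounding explains the deltas).
Total batch = Σ batch = 287.6 kg; loss to ignition Σ batch·LOI = 37.70 kg; glass ÷ batch gives a yield of 86.89%.

Batch per 249.9 kg melt:
  Zircon: 5.457 kg
  Strontium carbonate: 19.01 kg
  Quartz sand: 176.5 kg
  Gibbsite: 23.03 kg
  Orthoboric acid: 53.31 kg
  Rutile: 10.32 kg
Total batch = 287.6 kg; LOI loss = 37.70 kg; yield = 86.89%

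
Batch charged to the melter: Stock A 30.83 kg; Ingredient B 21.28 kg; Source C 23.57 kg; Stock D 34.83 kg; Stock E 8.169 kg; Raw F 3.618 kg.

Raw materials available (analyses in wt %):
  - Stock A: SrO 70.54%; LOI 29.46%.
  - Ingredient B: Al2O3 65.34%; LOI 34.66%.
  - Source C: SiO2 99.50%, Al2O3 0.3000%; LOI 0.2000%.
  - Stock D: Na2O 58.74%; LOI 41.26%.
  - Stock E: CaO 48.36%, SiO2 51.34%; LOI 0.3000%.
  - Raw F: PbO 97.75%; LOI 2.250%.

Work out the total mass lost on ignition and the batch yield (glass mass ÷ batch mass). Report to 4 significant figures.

The whole derivation maintains exact precision at all times — in-progress results are displayed, with 4-significant-digit rounding, in the printout — each reported value sees exactly one rounding; all derived quantities are computed from the weighed amounts at 91.31 kg of glass at full precision (ignition loss, totals, the yield, net glass mass, the six compositions), as they appear in question or answer.
Ignition loss by material:
  Stock A: 30.83 × 0.2946 = 9.083 kg
  Ingredient B: 21.28 × 0.3466 = 7.376 kg
  Source C: 23.57 × 0.002000 = 0.04714 kg
  Stock D: 34.83 × 0.4126 = 14.37 kg
  Stock E: 8.169 × 0.003000 = 0.02451 kg
  Raw F: 3.618 × 0.02250 = 0.08140 kg
Total LOI = 30.98 kg
Glass = batch − LOI = 122.3 − 30.98 = 91.31 kg

LOI loss = 30.98 kg; glass = 91.31 kg; yield = 74.67%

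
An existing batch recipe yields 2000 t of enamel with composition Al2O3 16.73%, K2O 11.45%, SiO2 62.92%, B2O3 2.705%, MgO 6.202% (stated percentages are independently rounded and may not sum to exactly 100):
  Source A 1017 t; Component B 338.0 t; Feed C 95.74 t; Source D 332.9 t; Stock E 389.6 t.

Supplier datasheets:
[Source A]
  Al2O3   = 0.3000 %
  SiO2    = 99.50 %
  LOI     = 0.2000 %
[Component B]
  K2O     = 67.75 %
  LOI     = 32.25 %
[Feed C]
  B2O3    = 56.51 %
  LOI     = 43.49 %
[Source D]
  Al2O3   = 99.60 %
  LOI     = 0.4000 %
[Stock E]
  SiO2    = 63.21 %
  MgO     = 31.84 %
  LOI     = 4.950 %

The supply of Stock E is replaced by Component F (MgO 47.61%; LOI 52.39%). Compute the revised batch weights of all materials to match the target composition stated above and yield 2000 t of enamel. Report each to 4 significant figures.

Mid-chain values are displayed (rounded to 4 significant digits) on the page — each numeric step maintains exact precision all the way through; a single rounding completes every reported number. Derived quantities (the totals, glass mass, ignition loss, five oxide percentages, yield) are re-derived from the batch weights per 2000 t of glass in exact precision as set out in the problem or the answer.
Oxide-by-oxide targets in 2000 t enamel:
  Al2O3: 16.73% × 2000 = 334.6 t
  K2O: 11.45% × 2000 = 229.0 t
  SiO2: 62.92% × 2000 = 1258 t
  B2O3: 2.705% × 2000 = 54.10 t
  MgO: 6.202% × 2000 = 124.0 t
Balance tally, oxide-wise, given the weights on record, for the quoted basis mass (target by target, the sums agree once rounding is allowed for):
  Al2O3: 1265·0.003000 + 332.1·0.9960 = 334.6 t (target 334.6 t)
  K2O: 338.0·0.6775 = 229.0 t (target 229.0 t)
  SiO2: 1265·0.9950 = 1259 t (target 1258 t)
  B2O3: 95.74·0.5651 = 54.10 t (target 54.10 t)
  MgO: 260.5·0.4761 = 124.0 t (target 124.0 t)
Glass-mass closure: Σ batch − LOI loss = 2000 t (the targets, summed, come to 2000 t; the stated basis being 2000 t — deltas are rounding alone).
Batch total: Σ batch = 2291 t; LOI removed, Σ of batch·LOI: 291.0 t; yield: glass divided by total = 87.30%.

Revised batch per 2000 t enamel:
  Source A: 1265 t
  Component B: 338.0 t
  Feed C: 95.74 t
  Source D: 332.1 t
  Component F: 260.5 t
Total batch = 2291 t; LOI loss = 291.0 t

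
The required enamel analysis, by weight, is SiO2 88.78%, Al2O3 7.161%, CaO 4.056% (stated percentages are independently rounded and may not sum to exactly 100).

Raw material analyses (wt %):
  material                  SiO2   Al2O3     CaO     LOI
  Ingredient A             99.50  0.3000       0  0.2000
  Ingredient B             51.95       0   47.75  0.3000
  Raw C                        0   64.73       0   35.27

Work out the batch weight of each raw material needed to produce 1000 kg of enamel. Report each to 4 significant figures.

Batch per 1000 kg enamel:
  Ingredient A: 847.9 kg
  Ingredient B: 84.94 kg
  Raw C: 106.7 kg
Total batch = 1040 kg; LOI loss = 39.58 kg; yield = 96.19%

Every computation holds full precision at each step — values along the way appear with 4-significant-digit rounding at each printed step — a single rounding finalizes every reported result — the derived quantities are computed from the batch weights for 1000 kg of glass at full precision (the three compositions, yield, totals, ignition loss, net glass mass), as quoted within problem or answer.
Oxide mass targets, per 1000 kg enamel:
  SiO2: 88.78% × 1000 = 887.8 kg
  Al2O3: 7.161% × 1000 = 71.61 kg
  CaO: 4.056% × 1000 = 40.56 kg
Checking each oxide sum given the weights on record, versus the basis set out (oxide sums agree with the targets net of answer rounding effects):
  SiO2: 847.9·0.9950 + 84.94·0.5195 = 887.8 kg (target 887.8 kg)
  Al2O3: 847.9·0.003000 + 106.7·0.6473 = 71.61 kg (target 71.61 kg)
  CaO: 84.94·0.4775 = 40.56 kg (target 40.56 kg)
The glass-mass cross-check: total batch − LOI = 1000 kg (oxide target masses add up to 1000 kg; with the basis standing at 1000 kg — rounding explains the deltas).
Summing the batch: Σ batch = 1040 kg; LOI removed, Σ of batch·LOI: 39.58 kg; yield = glass ÷ total batch = 96.19%.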